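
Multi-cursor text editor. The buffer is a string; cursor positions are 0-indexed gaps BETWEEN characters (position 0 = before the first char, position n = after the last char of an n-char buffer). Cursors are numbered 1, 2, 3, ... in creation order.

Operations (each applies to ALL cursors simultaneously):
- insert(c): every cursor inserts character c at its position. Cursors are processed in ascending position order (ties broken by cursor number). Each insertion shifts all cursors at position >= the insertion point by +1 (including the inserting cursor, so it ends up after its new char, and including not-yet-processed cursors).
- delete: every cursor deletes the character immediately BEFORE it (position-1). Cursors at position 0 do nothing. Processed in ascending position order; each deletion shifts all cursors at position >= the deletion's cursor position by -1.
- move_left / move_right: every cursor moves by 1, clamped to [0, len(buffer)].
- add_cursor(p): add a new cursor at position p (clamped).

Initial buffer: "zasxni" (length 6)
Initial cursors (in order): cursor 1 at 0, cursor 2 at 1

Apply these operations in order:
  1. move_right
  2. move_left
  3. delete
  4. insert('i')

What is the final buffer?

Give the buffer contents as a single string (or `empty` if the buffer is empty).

Answer: iiasxni

Derivation:
After op 1 (move_right): buffer="zasxni" (len 6), cursors c1@1 c2@2, authorship ......
After op 2 (move_left): buffer="zasxni" (len 6), cursors c1@0 c2@1, authorship ......
After op 3 (delete): buffer="asxni" (len 5), cursors c1@0 c2@0, authorship .....
After op 4 (insert('i')): buffer="iiasxni" (len 7), cursors c1@2 c2@2, authorship 12.....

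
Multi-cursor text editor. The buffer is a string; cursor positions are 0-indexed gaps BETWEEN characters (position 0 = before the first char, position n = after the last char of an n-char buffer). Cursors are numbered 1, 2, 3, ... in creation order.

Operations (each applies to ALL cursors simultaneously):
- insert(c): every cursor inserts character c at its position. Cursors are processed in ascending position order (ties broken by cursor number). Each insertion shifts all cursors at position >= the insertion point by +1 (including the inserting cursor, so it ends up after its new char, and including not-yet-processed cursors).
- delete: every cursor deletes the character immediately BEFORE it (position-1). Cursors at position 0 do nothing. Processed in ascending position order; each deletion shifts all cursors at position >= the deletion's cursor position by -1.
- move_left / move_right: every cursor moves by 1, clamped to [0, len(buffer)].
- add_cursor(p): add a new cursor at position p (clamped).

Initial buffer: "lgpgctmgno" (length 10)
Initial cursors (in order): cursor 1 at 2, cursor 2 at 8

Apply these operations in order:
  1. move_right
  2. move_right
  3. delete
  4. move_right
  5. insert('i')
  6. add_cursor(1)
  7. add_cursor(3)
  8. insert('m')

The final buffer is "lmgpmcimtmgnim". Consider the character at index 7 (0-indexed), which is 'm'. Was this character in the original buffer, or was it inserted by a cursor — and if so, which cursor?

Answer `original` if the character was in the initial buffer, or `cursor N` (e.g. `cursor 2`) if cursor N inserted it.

Answer: cursor 1

Derivation:
After op 1 (move_right): buffer="lgpgctmgno" (len 10), cursors c1@3 c2@9, authorship ..........
After op 2 (move_right): buffer="lgpgctmgno" (len 10), cursors c1@4 c2@10, authorship ..........
After op 3 (delete): buffer="lgpctmgn" (len 8), cursors c1@3 c2@8, authorship ........
After op 4 (move_right): buffer="lgpctmgn" (len 8), cursors c1@4 c2@8, authorship ........
After op 5 (insert('i')): buffer="lgpcitmgni" (len 10), cursors c1@5 c2@10, authorship ....1....2
After op 6 (add_cursor(1)): buffer="lgpcitmgni" (len 10), cursors c3@1 c1@5 c2@10, authorship ....1....2
After op 7 (add_cursor(3)): buffer="lgpcitmgni" (len 10), cursors c3@1 c4@3 c1@5 c2@10, authorship ....1....2
After op 8 (insert('m')): buffer="lmgpmcimtmgnim" (len 14), cursors c3@2 c4@5 c1@8 c2@14, authorship .3..4.11....22
Authorship (.=original, N=cursor N): . 3 . . 4 . 1 1 . . . . 2 2
Index 7: author = 1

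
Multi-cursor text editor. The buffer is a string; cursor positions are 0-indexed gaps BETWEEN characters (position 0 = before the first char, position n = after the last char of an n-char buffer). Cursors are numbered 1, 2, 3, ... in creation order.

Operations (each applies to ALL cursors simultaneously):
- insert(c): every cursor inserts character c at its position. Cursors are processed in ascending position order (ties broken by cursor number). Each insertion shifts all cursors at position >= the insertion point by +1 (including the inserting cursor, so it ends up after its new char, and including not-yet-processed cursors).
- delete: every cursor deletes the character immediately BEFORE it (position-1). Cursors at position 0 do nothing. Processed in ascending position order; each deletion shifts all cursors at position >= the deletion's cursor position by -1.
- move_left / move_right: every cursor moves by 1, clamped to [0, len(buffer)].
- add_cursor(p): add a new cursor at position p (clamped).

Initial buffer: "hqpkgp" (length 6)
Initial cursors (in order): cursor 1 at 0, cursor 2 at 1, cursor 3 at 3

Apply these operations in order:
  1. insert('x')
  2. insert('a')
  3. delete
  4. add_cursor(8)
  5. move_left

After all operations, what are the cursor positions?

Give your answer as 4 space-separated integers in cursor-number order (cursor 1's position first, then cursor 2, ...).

After op 1 (insert('x')): buffer="xhxqpxkgp" (len 9), cursors c1@1 c2@3 c3@6, authorship 1.2..3...
After op 2 (insert('a')): buffer="xahxaqpxakgp" (len 12), cursors c1@2 c2@5 c3@9, authorship 11.22..33...
After op 3 (delete): buffer="xhxqpxkgp" (len 9), cursors c1@1 c2@3 c3@6, authorship 1.2..3...
After op 4 (add_cursor(8)): buffer="xhxqpxkgp" (len 9), cursors c1@1 c2@3 c3@6 c4@8, authorship 1.2..3...
After op 5 (move_left): buffer="xhxqpxkgp" (len 9), cursors c1@0 c2@2 c3@5 c4@7, authorship 1.2..3...

Answer: 0 2 5 7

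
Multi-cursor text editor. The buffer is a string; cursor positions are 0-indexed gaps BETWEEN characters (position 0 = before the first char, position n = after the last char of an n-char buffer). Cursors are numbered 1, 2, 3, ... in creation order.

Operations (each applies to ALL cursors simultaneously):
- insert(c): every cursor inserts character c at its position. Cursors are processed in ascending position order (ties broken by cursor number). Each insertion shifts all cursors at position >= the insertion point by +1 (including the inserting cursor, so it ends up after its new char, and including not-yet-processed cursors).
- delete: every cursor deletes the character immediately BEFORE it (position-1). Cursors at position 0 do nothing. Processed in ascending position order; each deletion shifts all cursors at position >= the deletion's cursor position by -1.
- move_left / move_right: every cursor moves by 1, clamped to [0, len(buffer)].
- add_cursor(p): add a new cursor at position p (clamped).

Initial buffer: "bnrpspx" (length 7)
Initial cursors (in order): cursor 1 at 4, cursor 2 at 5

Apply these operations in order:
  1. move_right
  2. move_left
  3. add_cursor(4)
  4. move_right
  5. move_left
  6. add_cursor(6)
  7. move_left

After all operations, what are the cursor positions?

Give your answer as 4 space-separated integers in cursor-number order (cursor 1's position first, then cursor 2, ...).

Answer: 3 4 3 5

Derivation:
After op 1 (move_right): buffer="bnrpspx" (len 7), cursors c1@5 c2@6, authorship .......
After op 2 (move_left): buffer="bnrpspx" (len 7), cursors c1@4 c2@5, authorship .......
After op 3 (add_cursor(4)): buffer="bnrpspx" (len 7), cursors c1@4 c3@4 c2@5, authorship .......
After op 4 (move_right): buffer="bnrpspx" (len 7), cursors c1@5 c3@5 c2@6, authorship .......
After op 5 (move_left): buffer="bnrpspx" (len 7), cursors c1@4 c3@4 c2@5, authorship .......
After op 6 (add_cursor(6)): buffer="bnrpspx" (len 7), cursors c1@4 c3@4 c2@5 c4@6, authorship .......
After op 7 (move_left): buffer="bnrpspx" (len 7), cursors c1@3 c3@3 c2@4 c4@5, authorship .......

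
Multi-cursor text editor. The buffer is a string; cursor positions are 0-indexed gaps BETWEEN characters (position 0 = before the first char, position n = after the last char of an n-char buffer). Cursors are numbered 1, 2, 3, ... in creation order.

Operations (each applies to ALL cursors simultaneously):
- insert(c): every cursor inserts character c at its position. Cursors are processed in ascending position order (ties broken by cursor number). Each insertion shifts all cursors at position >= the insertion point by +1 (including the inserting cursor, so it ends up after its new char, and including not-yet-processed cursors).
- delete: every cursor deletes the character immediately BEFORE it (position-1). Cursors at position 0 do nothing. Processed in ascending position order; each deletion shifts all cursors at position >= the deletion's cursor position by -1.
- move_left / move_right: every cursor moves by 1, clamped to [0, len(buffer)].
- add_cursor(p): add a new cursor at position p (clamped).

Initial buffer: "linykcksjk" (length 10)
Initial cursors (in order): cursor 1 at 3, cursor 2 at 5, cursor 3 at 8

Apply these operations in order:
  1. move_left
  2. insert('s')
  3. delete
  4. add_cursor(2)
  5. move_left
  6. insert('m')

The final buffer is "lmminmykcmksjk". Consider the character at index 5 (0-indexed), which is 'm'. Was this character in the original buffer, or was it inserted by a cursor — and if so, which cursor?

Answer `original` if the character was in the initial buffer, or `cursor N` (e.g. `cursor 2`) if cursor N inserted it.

After op 1 (move_left): buffer="linykcksjk" (len 10), cursors c1@2 c2@4 c3@7, authorship ..........
After op 2 (insert('s')): buffer="lisnyskckssjk" (len 13), cursors c1@3 c2@6 c3@10, authorship ..1..2...3...
After op 3 (delete): buffer="linykcksjk" (len 10), cursors c1@2 c2@4 c3@7, authorship ..........
After op 4 (add_cursor(2)): buffer="linykcksjk" (len 10), cursors c1@2 c4@2 c2@4 c3@7, authorship ..........
After op 5 (move_left): buffer="linykcksjk" (len 10), cursors c1@1 c4@1 c2@3 c3@6, authorship ..........
After op 6 (insert('m')): buffer="lmminmykcmksjk" (len 14), cursors c1@3 c4@3 c2@6 c3@10, authorship .14..2...3....
Authorship (.=original, N=cursor N): . 1 4 . . 2 . . . 3 . . . .
Index 5: author = 2

Answer: cursor 2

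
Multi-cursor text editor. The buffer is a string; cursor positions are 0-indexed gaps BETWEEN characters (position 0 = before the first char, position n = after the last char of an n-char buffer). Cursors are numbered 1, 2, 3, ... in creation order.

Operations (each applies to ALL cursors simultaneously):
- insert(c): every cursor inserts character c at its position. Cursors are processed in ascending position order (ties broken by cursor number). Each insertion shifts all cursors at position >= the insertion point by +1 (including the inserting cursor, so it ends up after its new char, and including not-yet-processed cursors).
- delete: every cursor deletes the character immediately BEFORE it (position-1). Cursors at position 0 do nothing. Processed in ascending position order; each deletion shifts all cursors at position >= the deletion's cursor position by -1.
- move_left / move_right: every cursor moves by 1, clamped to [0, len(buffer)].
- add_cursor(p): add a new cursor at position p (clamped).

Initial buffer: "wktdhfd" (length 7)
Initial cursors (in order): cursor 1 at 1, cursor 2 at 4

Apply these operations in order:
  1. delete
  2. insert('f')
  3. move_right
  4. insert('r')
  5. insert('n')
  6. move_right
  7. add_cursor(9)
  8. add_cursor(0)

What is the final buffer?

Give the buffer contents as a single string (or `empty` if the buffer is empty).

Answer: fkrntfhrnfd

Derivation:
After op 1 (delete): buffer="kthfd" (len 5), cursors c1@0 c2@2, authorship .....
After op 2 (insert('f')): buffer="fktfhfd" (len 7), cursors c1@1 c2@4, authorship 1..2...
After op 3 (move_right): buffer="fktfhfd" (len 7), cursors c1@2 c2@5, authorship 1..2...
After op 4 (insert('r')): buffer="fkrtfhrfd" (len 9), cursors c1@3 c2@7, authorship 1.1.2.2..
After op 5 (insert('n')): buffer="fkrntfhrnfd" (len 11), cursors c1@4 c2@9, authorship 1.11.2.22..
After op 6 (move_right): buffer="fkrntfhrnfd" (len 11), cursors c1@5 c2@10, authorship 1.11.2.22..
After op 7 (add_cursor(9)): buffer="fkrntfhrnfd" (len 11), cursors c1@5 c3@9 c2@10, authorship 1.11.2.22..
After op 8 (add_cursor(0)): buffer="fkrntfhrnfd" (len 11), cursors c4@0 c1@5 c3@9 c2@10, authorship 1.11.2.22..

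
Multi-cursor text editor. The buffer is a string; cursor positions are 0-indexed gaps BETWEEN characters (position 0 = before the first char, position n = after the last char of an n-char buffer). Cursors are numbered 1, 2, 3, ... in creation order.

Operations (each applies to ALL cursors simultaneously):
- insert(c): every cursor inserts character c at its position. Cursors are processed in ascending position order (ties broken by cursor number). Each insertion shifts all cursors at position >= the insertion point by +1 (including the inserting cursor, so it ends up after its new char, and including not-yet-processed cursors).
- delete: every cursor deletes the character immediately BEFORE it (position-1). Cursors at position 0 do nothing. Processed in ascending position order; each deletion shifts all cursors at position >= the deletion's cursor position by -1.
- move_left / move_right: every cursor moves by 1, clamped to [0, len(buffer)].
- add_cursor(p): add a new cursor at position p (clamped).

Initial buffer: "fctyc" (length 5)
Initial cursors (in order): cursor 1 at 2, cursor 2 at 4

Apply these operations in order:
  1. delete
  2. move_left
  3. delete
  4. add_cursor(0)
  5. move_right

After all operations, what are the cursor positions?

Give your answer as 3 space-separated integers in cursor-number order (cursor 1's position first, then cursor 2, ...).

After op 1 (delete): buffer="ftc" (len 3), cursors c1@1 c2@2, authorship ...
After op 2 (move_left): buffer="ftc" (len 3), cursors c1@0 c2@1, authorship ...
After op 3 (delete): buffer="tc" (len 2), cursors c1@0 c2@0, authorship ..
After op 4 (add_cursor(0)): buffer="tc" (len 2), cursors c1@0 c2@0 c3@0, authorship ..
After op 5 (move_right): buffer="tc" (len 2), cursors c1@1 c2@1 c3@1, authorship ..

Answer: 1 1 1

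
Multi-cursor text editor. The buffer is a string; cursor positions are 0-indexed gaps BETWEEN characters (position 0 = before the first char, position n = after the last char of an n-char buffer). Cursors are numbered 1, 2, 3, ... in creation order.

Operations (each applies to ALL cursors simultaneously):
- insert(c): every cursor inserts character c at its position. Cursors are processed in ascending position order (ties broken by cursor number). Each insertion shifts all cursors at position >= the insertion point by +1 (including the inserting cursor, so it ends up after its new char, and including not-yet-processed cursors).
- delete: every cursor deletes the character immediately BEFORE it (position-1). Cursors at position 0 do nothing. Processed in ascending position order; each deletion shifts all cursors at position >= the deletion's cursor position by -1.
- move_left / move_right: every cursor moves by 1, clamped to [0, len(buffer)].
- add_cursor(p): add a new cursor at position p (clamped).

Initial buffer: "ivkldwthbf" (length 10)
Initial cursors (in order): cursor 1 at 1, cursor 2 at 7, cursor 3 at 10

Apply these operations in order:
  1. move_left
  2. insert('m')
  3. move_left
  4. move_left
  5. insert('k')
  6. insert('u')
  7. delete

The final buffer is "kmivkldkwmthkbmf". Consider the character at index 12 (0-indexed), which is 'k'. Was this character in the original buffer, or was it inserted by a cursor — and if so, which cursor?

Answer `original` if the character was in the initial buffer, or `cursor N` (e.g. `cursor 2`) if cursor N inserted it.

Answer: cursor 3

Derivation:
After op 1 (move_left): buffer="ivkldwthbf" (len 10), cursors c1@0 c2@6 c3@9, authorship ..........
After op 2 (insert('m')): buffer="mivkldwmthbmf" (len 13), cursors c1@1 c2@8 c3@12, authorship 1......2...3.
After op 3 (move_left): buffer="mivkldwmthbmf" (len 13), cursors c1@0 c2@7 c3@11, authorship 1......2...3.
After op 4 (move_left): buffer="mivkldwmthbmf" (len 13), cursors c1@0 c2@6 c3@10, authorship 1......2...3.
After op 5 (insert('k')): buffer="kmivkldkwmthkbmf" (len 16), cursors c1@1 c2@8 c3@13, authorship 11.....2.2..3.3.
After op 6 (insert('u')): buffer="kumivkldkuwmthkubmf" (len 19), cursors c1@2 c2@10 c3@16, authorship 111.....22.2..33.3.
After op 7 (delete): buffer="kmivkldkwmthkbmf" (len 16), cursors c1@1 c2@8 c3@13, authorship 11.....2.2..3.3.
Authorship (.=original, N=cursor N): 1 1 . . . . . 2 . 2 . . 3 . 3 .
Index 12: author = 3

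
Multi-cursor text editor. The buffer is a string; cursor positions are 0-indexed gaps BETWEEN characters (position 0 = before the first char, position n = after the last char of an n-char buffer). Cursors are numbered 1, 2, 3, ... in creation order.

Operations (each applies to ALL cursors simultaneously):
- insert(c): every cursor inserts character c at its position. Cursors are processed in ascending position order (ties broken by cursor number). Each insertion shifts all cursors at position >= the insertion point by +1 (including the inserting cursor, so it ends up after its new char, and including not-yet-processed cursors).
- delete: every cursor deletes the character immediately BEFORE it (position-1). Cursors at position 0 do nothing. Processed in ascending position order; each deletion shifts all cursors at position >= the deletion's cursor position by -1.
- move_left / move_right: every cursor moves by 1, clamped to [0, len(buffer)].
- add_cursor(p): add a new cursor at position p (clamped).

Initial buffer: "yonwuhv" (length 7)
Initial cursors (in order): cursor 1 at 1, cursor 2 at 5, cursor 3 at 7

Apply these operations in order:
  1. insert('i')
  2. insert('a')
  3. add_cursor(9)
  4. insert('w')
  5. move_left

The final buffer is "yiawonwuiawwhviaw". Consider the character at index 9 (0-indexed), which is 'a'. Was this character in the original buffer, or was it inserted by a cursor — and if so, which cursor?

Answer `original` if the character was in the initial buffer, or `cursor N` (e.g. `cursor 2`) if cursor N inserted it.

Answer: cursor 2

Derivation:
After op 1 (insert('i')): buffer="yionwuihvi" (len 10), cursors c1@2 c2@7 c3@10, authorship .1....2..3
After op 2 (insert('a')): buffer="yiaonwuiahvia" (len 13), cursors c1@3 c2@9 c3@13, authorship .11....22..33
After op 3 (add_cursor(9)): buffer="yiaonwuiahvia" (len 13), cursors c1@3 c2@9 c4@9 c3@13, authorship .11....22..33
After op 4 (insert('w')): buffer="yiawonwuiawwhviaw" (len 17), cursors c1@4 c2@12 c4@12 c3@17, authorship .111....2224..333
After op 5 (move_left): buffer="yiawonwuiawwhviaw" (len 17), cursors c1@3 c2@11 c4@11 c3@16, authorship .111....2224..333
Authorship (.=original, N=cursor N): . 1 1 1 . . . . 2 2 2 4 . . 3 3 3
Index 9: author = 2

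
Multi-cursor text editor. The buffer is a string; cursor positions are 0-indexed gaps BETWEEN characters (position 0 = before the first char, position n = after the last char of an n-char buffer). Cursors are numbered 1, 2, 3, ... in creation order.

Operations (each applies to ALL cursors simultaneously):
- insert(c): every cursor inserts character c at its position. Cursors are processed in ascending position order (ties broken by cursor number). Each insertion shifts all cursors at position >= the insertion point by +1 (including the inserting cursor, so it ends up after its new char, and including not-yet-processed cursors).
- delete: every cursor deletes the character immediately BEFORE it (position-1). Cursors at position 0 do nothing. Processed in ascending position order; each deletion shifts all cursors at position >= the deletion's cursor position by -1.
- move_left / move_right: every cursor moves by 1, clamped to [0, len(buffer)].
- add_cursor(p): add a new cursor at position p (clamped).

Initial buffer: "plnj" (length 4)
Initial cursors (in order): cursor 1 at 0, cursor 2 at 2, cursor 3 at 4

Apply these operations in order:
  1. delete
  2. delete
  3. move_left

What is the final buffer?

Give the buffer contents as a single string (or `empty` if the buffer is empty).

Answer: empty

Derivation:
After op 1 (delete): buffer="pn" (len 2), cursors c1@0 c2@1 c3@2, authorship ..
After op 2 (delete): buffer="" (len 0), cursors c1@0 c2@0 c3@0, authorship 
After op 3 (move_left): buffer="" (len 0), cursors c1@0 c2@0 c3@0, authorship 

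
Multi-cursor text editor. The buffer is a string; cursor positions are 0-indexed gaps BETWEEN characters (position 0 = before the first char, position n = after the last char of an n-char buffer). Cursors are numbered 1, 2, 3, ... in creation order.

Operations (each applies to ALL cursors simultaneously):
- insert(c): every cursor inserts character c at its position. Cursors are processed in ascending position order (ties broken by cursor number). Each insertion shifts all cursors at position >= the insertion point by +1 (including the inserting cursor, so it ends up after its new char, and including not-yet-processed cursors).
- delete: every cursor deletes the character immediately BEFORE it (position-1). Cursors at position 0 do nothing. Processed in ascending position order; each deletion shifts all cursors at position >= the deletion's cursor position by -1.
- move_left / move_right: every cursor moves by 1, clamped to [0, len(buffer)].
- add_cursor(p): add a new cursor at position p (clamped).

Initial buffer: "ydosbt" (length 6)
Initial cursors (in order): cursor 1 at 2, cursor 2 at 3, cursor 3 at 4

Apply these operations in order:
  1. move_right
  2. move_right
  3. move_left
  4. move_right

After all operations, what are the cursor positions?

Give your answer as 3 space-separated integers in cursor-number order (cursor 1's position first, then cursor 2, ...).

After op 1 (move_right): buffer="ydosbt" (len 6), cursors c1@3 c2@4 c3@5, authorship ......
After op 2 (move_right): buffer="ydosbt" (len 6), cursors c1@4 c2@5 c3@6, authorship ......
After op 3 (move_left): buffer="ydosbt" (len 6), cursors c1@3 c2@4 c3@5, authorship ......
After op 4 (move_right): buffer="ydosbt" (len 6), cursors c1@4 c2@5 c3@6, authorship ......

Answer: 4 5 6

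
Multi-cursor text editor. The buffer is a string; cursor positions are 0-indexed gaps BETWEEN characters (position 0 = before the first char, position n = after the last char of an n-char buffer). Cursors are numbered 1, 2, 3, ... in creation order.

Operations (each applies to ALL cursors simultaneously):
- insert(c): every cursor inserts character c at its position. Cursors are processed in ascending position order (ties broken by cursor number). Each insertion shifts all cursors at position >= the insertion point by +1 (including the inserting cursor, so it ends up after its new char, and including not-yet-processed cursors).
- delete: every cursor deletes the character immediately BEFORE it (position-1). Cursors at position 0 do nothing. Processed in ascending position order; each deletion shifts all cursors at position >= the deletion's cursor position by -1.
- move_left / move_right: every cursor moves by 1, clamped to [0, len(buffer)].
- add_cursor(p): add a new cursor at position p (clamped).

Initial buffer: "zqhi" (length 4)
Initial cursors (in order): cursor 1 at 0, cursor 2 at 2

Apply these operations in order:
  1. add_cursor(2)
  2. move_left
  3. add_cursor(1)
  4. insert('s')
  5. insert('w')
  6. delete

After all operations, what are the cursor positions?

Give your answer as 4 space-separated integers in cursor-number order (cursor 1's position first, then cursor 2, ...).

After op 1 (add_cursor(2)): buffer="zqhi" (len 4), cursors c1@0 c2@2 c3@2, authorship ....
After op 2 (move_left): buffer="zqhi" (len 4), cursors c1@0 c2@1 c3@1, authorship ....
After op 3 (add_cursor(1)): buffer="zqhi" (len 4), cursors c1@0 c2@1 c3@1 c4@1, authorship ....
After op 4 (insert('s')): buffer="szsssqhi" (len 8), cursors c1@1 c2@5 c3@5 c4@5, authorship 1.234...
After op 5 (insert('w')): buffer="swzssswwwqhi" (len 12), cursors c1@2 c2@9 c3@9 c4@9, authorship 11.234234...
After op 6 (delete): buffer="szsssqhi" (len 8), cursors c1@1 c2@5 c3@5 c4@5, authorship 1.234...

Answer: 1 5 5 5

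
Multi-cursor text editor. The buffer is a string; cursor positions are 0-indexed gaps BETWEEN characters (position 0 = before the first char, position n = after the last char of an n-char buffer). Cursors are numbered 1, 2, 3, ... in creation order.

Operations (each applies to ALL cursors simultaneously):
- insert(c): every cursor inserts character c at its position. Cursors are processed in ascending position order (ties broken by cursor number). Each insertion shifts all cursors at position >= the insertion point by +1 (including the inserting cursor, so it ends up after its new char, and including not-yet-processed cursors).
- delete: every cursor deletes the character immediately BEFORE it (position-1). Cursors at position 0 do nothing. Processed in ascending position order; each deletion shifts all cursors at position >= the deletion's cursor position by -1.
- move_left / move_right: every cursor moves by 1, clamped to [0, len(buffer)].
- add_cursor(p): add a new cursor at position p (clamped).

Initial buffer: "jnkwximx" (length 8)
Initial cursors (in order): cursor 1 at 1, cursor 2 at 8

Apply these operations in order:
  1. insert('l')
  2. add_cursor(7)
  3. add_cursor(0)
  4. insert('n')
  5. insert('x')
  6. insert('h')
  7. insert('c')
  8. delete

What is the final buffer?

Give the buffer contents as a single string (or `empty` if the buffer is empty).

Answer: nxhjlnxhnkwxinxhmxlnxh

Derivation:
After op 1 (insert('l')): buffer="jlnkwximxl" (len 10), cursors c1@2 c2@10, authorship .1.......2
After op 2 (add_cursor(7)): buffer="jlnkwximxl" (len 10), cursors c1@2 c3@7 c2@10, authorship .1.......2
After op 3 (add_cursor(0)): buffer="jlnkwximxl" (len 10), cursors c4@0 c1@2 c3@7 c2@10, authorship .1.......2
After op 4 (insert('n')): buffer="njlnnkwxinmxln" (len 14), cursors c4@1 c1@4 c3@10 c2@14, authorship 4.11.....3..22
After op 5 (insert('x')): buffer="nxjlnxnkwxinxmxlnx" (len 18), cursors c4@2 c1@6 c3@13 c2@18, authorship 44.111.....33..222
After op 6 (insert('h')): buffer="nxhjlnxhnkwxinxhmxlnxh" (len 22), cursors c4@3 c1@8 c3@16 c2@22, authorship 444.1111.....333..2222
After op 7 (insert('c')): buffer="nxhcjlnxhcnkwxinxhcmxlnxhc" (len 26), cursors c4@4 c1@10 c3@19 c2@26, authorship 4444.11111.....3333..22222
After op 8 (delete): buffer="nxhjlnxhnkwxinxhmxlnxh" (len 22), cursors c4@3 c1@8 c3@16 c2@22, authorship 444.1111.....333..2222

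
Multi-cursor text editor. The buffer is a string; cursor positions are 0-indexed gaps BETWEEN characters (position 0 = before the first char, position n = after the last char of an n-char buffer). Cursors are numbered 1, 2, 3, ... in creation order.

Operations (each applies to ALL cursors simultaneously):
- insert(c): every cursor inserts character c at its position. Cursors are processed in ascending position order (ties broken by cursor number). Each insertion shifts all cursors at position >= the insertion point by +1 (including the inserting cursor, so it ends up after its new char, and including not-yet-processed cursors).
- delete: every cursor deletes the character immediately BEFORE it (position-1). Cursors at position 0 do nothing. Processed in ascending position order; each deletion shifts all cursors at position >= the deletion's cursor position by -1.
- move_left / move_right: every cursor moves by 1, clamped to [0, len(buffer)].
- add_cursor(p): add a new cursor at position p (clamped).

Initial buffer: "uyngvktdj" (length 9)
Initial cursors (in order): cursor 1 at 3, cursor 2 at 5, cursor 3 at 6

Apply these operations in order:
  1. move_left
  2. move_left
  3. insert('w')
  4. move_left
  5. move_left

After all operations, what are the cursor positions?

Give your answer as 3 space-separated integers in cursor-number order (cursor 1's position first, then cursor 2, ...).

After op 1 (move_left): buffer="uyngvktdj" (len 9), cursors c1@2 c2@4 c3@5, authorship .........
After op 2 (move_left): buffer="uyngvktdj" (len 9), cursors c1@1 c2@3 c3@4, authorship .........
After op 3 (insert('w')): buffer="uwynwgwvktdj" (len 12), cursors c1@2 c2@5 c3@7, authorship .1..2.3.....
After op 4 (move_left): buffer="uwynwgwvktdj" (len 12), cursors c1@1 c2@4 c3@6, authorship .1..2.3.....
After op 5 (move_left): buffer="uwynwgwvktdj" (len 12), cursors c1@0 c2@3 c3@5, authorship .1..2.3.....

Answer: 0 3 5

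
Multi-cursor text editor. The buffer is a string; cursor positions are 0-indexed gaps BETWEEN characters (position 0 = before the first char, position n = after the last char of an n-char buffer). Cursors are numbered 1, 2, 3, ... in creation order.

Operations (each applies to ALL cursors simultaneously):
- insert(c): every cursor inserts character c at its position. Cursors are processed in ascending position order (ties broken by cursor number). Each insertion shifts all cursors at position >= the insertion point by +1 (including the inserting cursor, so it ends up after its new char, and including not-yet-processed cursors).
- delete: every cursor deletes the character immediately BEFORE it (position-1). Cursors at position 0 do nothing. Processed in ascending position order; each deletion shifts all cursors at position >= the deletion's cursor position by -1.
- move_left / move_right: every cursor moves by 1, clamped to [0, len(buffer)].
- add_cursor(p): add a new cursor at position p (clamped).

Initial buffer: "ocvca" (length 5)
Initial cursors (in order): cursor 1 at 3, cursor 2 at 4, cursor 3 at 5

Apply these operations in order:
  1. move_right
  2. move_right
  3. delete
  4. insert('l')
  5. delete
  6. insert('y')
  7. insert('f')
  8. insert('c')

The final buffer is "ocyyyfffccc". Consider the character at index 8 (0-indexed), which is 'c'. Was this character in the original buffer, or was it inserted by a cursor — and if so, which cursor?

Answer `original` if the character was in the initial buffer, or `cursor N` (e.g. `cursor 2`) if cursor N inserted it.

After op 1 (move_right): buffer="ocvca" (len 5), cursors c1@4 c2@5 c3@5, authorship .....
After op 2 (move_right): buffer="ocvca" (len 5), cursors c1@5 c2@5 c3@5, authorship .....
After op 3 (delete): buffer="oc" (len 2), cursors c1@2 c2@2 c3@2, authorship ..
After op 4 (insert('l')): buffer="oclll" (len 5), cursors c1@5 c2@5 c3@5, authorship ..123
After op 5 (delete): buffer="oc" (len 2), cursors c1@2 c2@2 c3@2, authorship ..
After op 6 (insert('y')): buffer="ocyyy" (len 5), cursors c1@5 c2@5 c3@5, authorship ..123
After op 7 (insert('f')): buffer="ocyyyfff" (len 8), cursors c1@8 c2@8 c3@8, authorship ..123123
After op 8 (insert('c')): buffer="ocyyyfffccc" (len 11), cursors c1@11 c2@11 c3@11, authorship ..123123123
Authorship (.=original, N=cursor N): . . 1 2 3 1 2 3 1 2 3
Index 8: author = 1

Answer: cursor 1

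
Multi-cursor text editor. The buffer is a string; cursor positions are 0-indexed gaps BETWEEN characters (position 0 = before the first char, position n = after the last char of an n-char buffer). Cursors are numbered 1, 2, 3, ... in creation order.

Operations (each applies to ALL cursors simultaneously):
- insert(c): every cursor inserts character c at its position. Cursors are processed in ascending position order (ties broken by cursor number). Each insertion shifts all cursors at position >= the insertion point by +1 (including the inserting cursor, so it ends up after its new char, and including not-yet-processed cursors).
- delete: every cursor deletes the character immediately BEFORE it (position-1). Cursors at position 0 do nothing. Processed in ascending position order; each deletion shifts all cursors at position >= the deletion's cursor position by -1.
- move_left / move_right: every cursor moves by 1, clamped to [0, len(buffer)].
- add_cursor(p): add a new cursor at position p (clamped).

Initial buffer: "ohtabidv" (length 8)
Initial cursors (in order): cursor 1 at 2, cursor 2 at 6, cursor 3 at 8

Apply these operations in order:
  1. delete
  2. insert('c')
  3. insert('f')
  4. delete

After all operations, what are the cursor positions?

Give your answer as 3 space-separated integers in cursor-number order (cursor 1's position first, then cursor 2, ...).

Answer: 2 6 8

Derivation:
After op 1 (delete): buffer="otabd" (len 5), cursors c1@1 c2@4 c3@5, authorship .....
After op 2 (insert('c')): buffer="octabcdc" (len 8), cursors c1@2 c2@6 c3@8, authorship .1...2.3
After op 3 (insert('f')): buffer="ocftabcfdcf" (len 11), cursors c1@3 c2@8 c3@11, authorship .11...22.33
After op 4 (delete): buffer="octabcdc" (len 8), cursors c1@2 c2@6 c3@8, authorship .1...2.3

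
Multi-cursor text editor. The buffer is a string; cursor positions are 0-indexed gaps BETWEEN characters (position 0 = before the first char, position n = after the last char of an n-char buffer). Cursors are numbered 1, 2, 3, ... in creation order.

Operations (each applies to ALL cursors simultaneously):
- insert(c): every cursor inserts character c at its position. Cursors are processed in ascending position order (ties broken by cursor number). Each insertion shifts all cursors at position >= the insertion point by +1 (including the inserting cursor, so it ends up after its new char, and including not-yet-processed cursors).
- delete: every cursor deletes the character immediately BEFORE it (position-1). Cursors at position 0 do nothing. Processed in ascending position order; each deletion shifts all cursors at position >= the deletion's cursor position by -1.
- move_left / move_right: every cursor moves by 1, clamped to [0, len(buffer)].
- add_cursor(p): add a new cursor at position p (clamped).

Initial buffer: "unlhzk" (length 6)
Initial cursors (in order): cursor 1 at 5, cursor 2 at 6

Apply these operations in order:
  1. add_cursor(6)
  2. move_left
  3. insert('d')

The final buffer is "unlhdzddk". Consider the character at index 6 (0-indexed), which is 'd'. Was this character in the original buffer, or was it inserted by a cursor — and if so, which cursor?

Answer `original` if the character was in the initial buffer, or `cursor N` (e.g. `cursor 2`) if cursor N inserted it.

Answer: cursor 2

Derivation:
After op 1 (add_cursor(6)): buffer="unlhzk" (len 6), cursors c1@5 c2@6 c3@6, authorship ......
After op 2 (move_left): buffer="unlhzk" (len 6), cursors c1@4 c2@5 c3@5, authorship ......
After op 3 (insert('d')): buffer="unlhdzddk" (len 9), cursors c1@5 c2@8 c3@8, authorship ....1.23.
Authorship (.=original, N=cursor N): . . . . 1 . 2 3 .
Index 6: author = 2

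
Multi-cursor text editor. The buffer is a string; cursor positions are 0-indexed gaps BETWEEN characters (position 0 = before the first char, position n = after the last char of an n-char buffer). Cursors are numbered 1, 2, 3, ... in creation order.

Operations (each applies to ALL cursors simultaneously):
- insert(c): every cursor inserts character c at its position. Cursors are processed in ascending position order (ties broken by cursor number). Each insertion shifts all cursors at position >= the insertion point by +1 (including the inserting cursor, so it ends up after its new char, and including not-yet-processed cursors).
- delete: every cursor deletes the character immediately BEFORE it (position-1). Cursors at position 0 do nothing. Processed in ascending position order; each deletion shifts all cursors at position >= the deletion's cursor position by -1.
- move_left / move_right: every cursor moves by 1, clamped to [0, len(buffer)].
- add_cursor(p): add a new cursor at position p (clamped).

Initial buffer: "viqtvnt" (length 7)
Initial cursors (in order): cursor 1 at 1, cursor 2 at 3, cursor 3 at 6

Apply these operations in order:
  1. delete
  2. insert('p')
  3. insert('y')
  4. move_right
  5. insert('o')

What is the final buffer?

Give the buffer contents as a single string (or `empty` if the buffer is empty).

After op 1 (delete): buffer="itvt" (len 4), cursors c1@0 c2@1 c3@3, authorship ....
After op 2 (insert('p')): buffer="piptvpt" (len 7), cursors c1@1 c2@3 c3@6, authorship 1.2..3.
After op 3 (insert('y')): buffer="pyipytvpyt" (len 10), cursors c1@2 c2@5 c3@9, authorship 11.22..33.
After op 4 (move_right): buffer="pyipytvpyt" (len 10), cursors c1@3 c2@6 c3@10, authorship 11.22..33.
After op 5 (insert('o')): buffer="pyiopytovpyto" (len 13), cursors c1@4 c2@8 c3@13, authorship 11.122.2.33.3

Answer: pyiopytovpyto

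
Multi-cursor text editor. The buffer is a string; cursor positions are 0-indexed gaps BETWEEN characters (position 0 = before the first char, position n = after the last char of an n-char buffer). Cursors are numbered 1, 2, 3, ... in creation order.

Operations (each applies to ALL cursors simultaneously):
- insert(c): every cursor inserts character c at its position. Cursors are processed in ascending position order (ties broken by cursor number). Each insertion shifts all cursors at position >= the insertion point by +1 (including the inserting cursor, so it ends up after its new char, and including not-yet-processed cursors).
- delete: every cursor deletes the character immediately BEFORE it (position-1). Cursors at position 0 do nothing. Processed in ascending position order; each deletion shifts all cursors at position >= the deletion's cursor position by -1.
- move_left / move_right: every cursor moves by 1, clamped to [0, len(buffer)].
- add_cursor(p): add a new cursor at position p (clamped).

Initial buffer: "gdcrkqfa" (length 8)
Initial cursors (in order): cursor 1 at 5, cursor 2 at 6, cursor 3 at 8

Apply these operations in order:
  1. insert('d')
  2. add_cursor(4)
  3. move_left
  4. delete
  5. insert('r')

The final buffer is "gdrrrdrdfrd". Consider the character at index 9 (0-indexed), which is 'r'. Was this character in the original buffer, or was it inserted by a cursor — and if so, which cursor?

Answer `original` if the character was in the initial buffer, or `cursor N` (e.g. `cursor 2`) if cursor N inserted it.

Answer: cursor 3

Derivation:
After op 1 (insert('d')): buffer="gdcrkdqdfad" (len 11), cursors c1@6 c2@8 c3@11, authorship .....1.2..3
After op 2 (add_cursor(4)): buffer="gdcrkdqdfad" (len 11), cursors c4@4 c1@6 c2@8 c3@11, authorship .....1.2..3
After op 3 (move_left): buffer="gdcrkdqdfad" (len 11), cursors c4@3 c1@5 c2@7 c3@10, authorship .....1.2..3
After op 4 (delete): buffer="gdrddfd" (len 7), cursors c4@2 c1@3 c2@4 c3@6, authorship ...12.3
After op 5 (insert('r')): buffer="gdrrrdrdfrd" (len 11), cursors c4@3 c1@5 c2@7 c3@10, authorship ..4.1122.33
Authorship (.=original, N=cursor N): . . 4 . 1 1 2 2 . 3 3
Index 9: author = 3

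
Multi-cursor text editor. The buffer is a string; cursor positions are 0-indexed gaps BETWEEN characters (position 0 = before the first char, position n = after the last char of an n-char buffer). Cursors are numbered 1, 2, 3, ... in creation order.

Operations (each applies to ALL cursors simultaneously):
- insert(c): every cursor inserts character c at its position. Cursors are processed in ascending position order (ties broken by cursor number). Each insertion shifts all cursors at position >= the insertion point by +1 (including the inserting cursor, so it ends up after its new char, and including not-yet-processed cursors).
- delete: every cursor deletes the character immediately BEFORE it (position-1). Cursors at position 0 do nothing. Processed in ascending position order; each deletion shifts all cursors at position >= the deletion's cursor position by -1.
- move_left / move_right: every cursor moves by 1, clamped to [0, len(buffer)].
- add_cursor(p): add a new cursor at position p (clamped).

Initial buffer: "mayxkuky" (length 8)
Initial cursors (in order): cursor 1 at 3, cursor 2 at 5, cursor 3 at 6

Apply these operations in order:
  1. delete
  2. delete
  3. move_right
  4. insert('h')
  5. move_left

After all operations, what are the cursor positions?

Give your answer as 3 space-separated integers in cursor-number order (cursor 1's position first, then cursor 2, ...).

After op 1 (delete): buffer="maxky" (len 5), cursors c1@2 c2@3 c3@3, authorship .....
After op 2 (delete): buffer="ky" (len 2), cursors c1@0 c2@0 c3@0, authorship ..
After op 3 (move_right): buffer="ky" (len 2), cursors c1@1 c2@1 c3@1, authorship ..
After op 4 (insert('h')): buffer="khhhy" (len 5), cursors c1@4 c2@4 c3@4, authorship .123.
After op 5 (move_left): buffer="khhhy" (len 5), cursors c1@3 c2@3 c3@3, authorship .123.

Answer: 3 3 3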